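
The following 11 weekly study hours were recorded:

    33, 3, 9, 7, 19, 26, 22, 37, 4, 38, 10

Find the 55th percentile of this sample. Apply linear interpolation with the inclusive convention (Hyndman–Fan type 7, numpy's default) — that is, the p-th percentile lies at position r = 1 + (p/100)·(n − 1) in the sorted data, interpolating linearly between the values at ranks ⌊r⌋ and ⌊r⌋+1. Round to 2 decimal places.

Sorted: 3, 4, 7, 9, 10, 19, 22, 26, 33, 37, 38.
n = 11.
r = 1 + (55/100)·(11 − 1) = 1 + 5.5 = 6.5.
Rank 6 is 19 and rank 7 is 22.
Interpolate: 19 + 0.5·(22 − 19) = 19 + 0.5·3 = 20.5.

20.50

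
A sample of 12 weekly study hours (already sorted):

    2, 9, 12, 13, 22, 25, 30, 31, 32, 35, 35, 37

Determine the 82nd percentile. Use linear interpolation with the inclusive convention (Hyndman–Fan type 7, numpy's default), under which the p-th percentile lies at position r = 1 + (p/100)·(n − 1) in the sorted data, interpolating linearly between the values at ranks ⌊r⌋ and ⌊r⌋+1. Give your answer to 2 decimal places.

35.00

n = 12.
r = 1 + (82/100)·(12 − 1) = 1 + 9.02 = 10.02.
Rank 10 is 35 and rank 11 is 35.
Interpolate: 35 + 0.02·(35 − 35) = 35 + 0.02·0 = 35.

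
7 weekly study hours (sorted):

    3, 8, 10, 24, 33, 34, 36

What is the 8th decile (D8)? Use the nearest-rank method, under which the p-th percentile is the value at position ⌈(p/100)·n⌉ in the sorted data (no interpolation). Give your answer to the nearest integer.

n = 7.
Position = ⌈80/100 · 7⌉ = ⌈5.6⌉ = 6.
The value at rank 6 is 34.

34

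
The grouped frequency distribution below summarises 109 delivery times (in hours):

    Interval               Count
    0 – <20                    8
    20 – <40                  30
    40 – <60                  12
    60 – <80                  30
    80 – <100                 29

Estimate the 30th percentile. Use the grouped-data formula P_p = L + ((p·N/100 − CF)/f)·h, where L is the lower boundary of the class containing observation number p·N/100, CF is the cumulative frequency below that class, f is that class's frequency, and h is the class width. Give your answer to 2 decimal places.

N = 109; target position k = 30/100 · 109 = 32.7.
Cumulative frequencies: 8, 38, 50, 80, 109.
Observation 32.7 falls in the class 20 – <40.
L = 20, CF = 8, f = 30, h = 20.
P30 = 20 + ((32.7 − 8)/30)·20 = 20 + 16.4667 = 36.4667.

36.47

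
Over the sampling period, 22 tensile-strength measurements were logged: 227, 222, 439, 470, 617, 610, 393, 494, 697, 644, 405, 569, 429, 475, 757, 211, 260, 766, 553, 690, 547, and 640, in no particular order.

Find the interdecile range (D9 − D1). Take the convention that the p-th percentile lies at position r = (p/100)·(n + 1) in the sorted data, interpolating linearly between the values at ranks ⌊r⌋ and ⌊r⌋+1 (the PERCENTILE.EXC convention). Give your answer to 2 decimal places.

Sorted: 211, 222, 227, 260, 393, 405, 429, 439, 470, 475, 494, 547, 553, 569, 610, 617, 640, 644, 690, 697, 757, 766.
n = 22.
P10: r = 2.3; ranks 2–3 are 222, 227; interpolating gives 223.5.
P90: r = 20.7; ranks 20–21 are 697, 757; interpolating gives 739.
Difference: 739 − 223.5 = 515.5.

515.50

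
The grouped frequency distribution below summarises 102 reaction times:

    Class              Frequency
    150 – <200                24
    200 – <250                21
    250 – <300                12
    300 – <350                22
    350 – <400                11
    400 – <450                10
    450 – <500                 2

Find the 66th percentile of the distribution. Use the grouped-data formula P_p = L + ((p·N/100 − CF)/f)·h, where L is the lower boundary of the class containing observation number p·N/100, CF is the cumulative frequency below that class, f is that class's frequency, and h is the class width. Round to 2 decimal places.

N = 102; target position k = 66/100 · 102 = 67.32.
Cumulative frequencies: 24, 45, 57, 79, 90, 100, 102.
Observation 67.32 falls in the class 300 – <350.
L = 300, CF = 57, f = 22, h = 50.
P66 = 300 + ((67.32 − 57)/22)·50 = 300 + 23.4545 = 323.455.

323.45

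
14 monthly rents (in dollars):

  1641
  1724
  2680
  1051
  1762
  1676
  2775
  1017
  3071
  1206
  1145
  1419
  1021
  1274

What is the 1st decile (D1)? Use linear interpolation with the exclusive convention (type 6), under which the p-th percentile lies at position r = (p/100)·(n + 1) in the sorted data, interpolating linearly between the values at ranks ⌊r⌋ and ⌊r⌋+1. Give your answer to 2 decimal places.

Sorted: 1017, 1021, 1051, 1145, 1206, 1274, 1419, 1641, 1676, 1724, 1762, 2680, 2775, 3071.
n = 14.
r = (10/100)·(14 + 1) = 1.5.
Rank 1 is 1017 and rank 2 is 1021.
Interpolate: 1017 + 0.5·(1021 − 1017) = 1017 + 0.5·4 = 1019.

1019.00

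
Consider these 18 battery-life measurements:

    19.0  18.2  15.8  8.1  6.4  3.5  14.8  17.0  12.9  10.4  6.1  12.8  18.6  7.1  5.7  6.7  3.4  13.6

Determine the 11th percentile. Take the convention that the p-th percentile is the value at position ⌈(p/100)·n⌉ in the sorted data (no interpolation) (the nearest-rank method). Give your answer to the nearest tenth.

Sorted: 3.4, 3.5, 5.7, 6.1, 6.4, 6.7, 7.1, 8.1, 10.4, 12.8, 12.9, 13.6, 14.8, 15.8, 17.0, 18.2, 18.6, 19.0.
n = 18.
Position = ⌈11/100 · 18⌉ = ⌈1.98⌉ = 2.
The value at rank 2 is 3.5.

3.5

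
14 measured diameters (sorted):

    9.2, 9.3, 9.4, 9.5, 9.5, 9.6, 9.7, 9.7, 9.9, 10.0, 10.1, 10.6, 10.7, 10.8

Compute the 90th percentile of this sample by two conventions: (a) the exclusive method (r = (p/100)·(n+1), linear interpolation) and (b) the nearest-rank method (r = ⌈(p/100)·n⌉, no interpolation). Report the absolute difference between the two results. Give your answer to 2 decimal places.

n = 14.
(a) r = 13.5; between ranks 13 (10.7) and 14 (10.8): 10.75.
(b) the nearest-rank method: rank 13 → 10.7.
|10.75 − 10.7| = 0.05.

0.05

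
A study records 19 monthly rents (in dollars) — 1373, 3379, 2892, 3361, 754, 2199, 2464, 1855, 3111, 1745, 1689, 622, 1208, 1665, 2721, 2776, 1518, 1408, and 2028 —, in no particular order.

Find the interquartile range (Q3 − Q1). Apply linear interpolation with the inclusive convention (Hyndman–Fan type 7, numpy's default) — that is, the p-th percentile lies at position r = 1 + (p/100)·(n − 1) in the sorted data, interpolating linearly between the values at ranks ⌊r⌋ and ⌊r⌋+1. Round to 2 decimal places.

Sorted: 622, 754, 1208, 1373, 1408, 1518, 1665, 1689, 1745, 1855, 2028, 2199, 2464, 2721, 2776, 2892, 3111, 3361, 3379.
n = 19.
P25: r = 5.5; ranks 5–6 are 1408, 1518; interpolating gives 1463.
P75: r = 14.5; ranks 14–15 are 2721, 2776; interpolating gives 2748.5.
Difference: 2748.5 − 1463 = 1285.5.

1285.50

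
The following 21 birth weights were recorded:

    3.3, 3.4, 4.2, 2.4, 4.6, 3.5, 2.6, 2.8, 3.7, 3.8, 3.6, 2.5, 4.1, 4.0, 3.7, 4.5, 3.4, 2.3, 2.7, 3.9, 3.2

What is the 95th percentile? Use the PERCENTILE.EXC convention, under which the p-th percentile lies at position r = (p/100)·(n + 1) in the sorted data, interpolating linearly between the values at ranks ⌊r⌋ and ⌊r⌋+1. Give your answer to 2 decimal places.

Sorted: 2.3, 2.4, 2.5, 2.6, 2.7, 2.8, 3.2, 3.3, 3.4, 3.4, 3.5, 3.6, 3.7, 3.7, 3.8, 3.9, 4.0, 4.1, 4.2, 4.5, 4.6.
n = 21.
r = (95/100)·(21 + 1) = 20.9.
Rank 20 is 4.5 and rank 21 is 4.6.
Interpolate: 4.5 + 0.9·(4.6 − 4.5) = 4.5 + 0.9·0.1 = 4.59.

4.59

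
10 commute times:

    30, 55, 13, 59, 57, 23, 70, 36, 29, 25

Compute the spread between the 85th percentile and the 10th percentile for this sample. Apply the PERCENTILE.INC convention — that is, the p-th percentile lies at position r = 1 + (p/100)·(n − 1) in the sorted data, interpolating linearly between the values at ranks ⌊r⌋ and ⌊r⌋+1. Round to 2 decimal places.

36.30

Sorted: 13, 23, 25, 29, 30, 36, 55, 57, 59, 70.
n = 10.
P10: r = 1.9; ranks 1–2 are 13, 23; interpolating gives 22.
P85: r = 8.65; ranks 8–9 are 57, 59; interpolating gives 58.3.
Difference: 58.3 − 22 = 36.3.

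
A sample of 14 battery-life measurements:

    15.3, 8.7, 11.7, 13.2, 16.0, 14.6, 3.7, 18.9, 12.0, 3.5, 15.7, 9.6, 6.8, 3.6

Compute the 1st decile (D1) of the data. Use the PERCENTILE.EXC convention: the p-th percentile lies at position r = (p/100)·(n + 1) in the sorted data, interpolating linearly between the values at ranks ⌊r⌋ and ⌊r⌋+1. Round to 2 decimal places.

Sorted: 3.5, 3.6, 3.7, 6.8, 8.7, 9.6, 11.7, 12.0, 13.2, 14.6, 15.3, 15.7, 16.0, 18.9.
n = 14.
r = (10/100)·(14 + 1) = 1.5.
Rank 1 is 3.5 and rank 2 is 3.6.
Interpolate: 3.5 + 0.5·(3.6 − 3.5) = 3.5 + 0.5·0.1 = 3.55.

3.55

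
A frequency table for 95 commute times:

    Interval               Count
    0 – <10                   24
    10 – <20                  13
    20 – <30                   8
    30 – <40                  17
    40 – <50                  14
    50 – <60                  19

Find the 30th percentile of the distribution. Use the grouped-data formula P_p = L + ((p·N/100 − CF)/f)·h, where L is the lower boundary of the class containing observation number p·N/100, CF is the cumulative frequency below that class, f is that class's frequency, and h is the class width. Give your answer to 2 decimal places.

13.46

N = 95; target position k = 30/100 · 95 = 28.5.
Cumulative frequencies: 24, 37, 45, 62, 76, 95.
Observation 28.5 falls in the class 10 – <20.
L = 10, CF = 24, f = 13, h = 10.
P30 = 10 + ((28.5 − 24)/13)·10 = 10 + 3.46154 = 13.4615.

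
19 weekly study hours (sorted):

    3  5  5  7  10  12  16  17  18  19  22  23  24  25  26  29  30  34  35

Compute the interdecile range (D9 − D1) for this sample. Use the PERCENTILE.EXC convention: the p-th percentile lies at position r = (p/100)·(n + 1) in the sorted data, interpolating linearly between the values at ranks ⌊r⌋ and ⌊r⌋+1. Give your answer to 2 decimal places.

n = 19.
P10: r = 2 (integer) → 5.
P90: r = 18 (integer) → 34.
Difference: 34 − 5 = 29.

29.00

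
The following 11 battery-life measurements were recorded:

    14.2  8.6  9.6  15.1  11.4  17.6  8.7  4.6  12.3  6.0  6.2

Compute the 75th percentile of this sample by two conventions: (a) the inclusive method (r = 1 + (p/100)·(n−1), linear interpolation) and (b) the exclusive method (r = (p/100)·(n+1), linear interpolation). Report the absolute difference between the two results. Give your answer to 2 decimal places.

Sorted: 4.6, 6.0, 6.2, 8.6, 8.7, 9.6, 11.4, 12.3, 14.2, 15.1, 17.6.
n = 11.
(a) r = 8.5; between ranks 8 (12.3) and 9 (14.2): 13.25.
(b) r = 9 → value at rank 9 = 14.2.
|13.25 − 14.2| = 0.95.

0.95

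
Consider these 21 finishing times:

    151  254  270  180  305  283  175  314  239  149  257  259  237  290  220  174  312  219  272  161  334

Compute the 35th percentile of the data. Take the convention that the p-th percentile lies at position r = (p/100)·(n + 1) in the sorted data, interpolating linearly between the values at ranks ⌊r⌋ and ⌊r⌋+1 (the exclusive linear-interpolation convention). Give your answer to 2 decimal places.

Sorted: 149, 151, 161, 174, 175, 180, 219, 220, 237, 239, 254, 257, 259, 270, 272, 283, 290, 305, 312, 314, 334.
n = 21.
r = (35/100)·(21 + 1) = 7.7.
Rank 7 is 219 and rank 8 is 220.
Interpolate: 219 + 0.7·(220 − 219) = 219 + 0.7·1 = 219.7.

219.70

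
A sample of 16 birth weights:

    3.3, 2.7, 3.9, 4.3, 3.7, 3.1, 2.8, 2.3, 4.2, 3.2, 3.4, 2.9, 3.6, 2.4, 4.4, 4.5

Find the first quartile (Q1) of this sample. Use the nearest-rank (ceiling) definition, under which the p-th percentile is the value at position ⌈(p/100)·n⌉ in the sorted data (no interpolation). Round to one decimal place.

Sorted: 2.3, 2.4, 2.7, 2.8, 2.9, 3.1, 3.2, 3.3, 3.4, 3.6, 3.7, 3.9, 4.2, 4.3, 4.4, 4.5.
n = 16.
Position = ⌈25/100 · 16⌉ = ⌈4⌉ = 4.
The value at rank 4 is 2.8.

2.8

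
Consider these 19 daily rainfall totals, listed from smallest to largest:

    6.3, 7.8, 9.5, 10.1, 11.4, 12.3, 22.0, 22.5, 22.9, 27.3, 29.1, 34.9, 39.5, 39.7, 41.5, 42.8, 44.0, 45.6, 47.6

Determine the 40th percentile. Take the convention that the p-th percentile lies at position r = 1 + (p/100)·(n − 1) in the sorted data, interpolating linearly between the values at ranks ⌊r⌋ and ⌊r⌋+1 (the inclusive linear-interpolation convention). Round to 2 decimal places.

n = 19.
r = 1 + (40/100)·(19 − 1) = 1 + 7.2 = 8.2.
Rank 8 is 22.5 and rank 9 is 22.9.
Interpolate: 22.5 + 0.2·(22.9 − 22.5) = 22.5 + 0.2·0.4 = 22.58.

22.58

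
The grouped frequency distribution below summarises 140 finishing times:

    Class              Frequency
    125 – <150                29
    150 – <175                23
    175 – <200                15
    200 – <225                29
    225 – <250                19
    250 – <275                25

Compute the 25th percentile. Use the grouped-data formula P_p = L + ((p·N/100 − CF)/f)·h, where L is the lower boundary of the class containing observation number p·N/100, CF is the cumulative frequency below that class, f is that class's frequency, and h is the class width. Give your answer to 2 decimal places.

N = 140; target position k = 25/100 · 140 = 35.
Cumulative frequencies: 29, 52, 67, 96, 115, 140.
Observation 35 falls in the class 150 – <175.
L = 150, CF = 29, f = 23, h = 25.
P25 = 150 + ((35 − 29)/23)·25 = 150 + 6.52174 = 156.522.

156.52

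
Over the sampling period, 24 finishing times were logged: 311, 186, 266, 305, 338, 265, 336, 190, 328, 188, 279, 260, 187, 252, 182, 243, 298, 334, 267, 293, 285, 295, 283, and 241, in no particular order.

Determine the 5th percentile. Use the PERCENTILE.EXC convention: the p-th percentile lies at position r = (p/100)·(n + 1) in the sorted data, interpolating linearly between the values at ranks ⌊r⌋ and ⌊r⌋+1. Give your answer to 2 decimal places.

Sorted: 182, 186, 187, 188, 190, 241, 243, 252, 260, 265, 266, 267, 279, 283, 285, 293, 295, 298, 305, 311, 328, 334, 336, 338.
n = 24.
r = (5/100)·(24 + 1) = 1.25.
Rank 1 is 182 and rank 2 is 186.
Interpolate: 182 + 0.25·(186 − 182) = 182 + 0.25·4 = 183.

183.00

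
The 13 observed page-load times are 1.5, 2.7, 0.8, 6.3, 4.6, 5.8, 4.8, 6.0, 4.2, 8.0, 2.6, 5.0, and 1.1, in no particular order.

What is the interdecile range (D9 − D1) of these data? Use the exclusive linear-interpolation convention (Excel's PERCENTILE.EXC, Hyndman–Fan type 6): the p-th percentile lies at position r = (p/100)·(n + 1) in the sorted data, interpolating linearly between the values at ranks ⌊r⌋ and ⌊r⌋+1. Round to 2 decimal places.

Sorted: 0.8, 1.1, 1.5, 2.6, 2.7, 4.2, 4.6, 4.8, 5.0, 5.8, 6.0, 6.3, 8.0.
n = 13.
P10: r = 1.4; ranks 1–2 are 0.8, 1.1; interpolating gives 0.92.
P90: r = 12.6; ranks 12–13 are 6.3, 8.0; interpolating gives 7.32.
Difference: 7.32 − 0.92 = 6.4.

6.40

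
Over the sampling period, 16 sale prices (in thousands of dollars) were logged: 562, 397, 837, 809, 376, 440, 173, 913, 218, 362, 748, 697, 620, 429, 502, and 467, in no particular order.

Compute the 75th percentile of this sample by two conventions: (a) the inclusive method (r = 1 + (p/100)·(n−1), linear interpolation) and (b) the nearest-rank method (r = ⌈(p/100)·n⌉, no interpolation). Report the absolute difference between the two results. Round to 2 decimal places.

12.75

Sorted: 173, 218, 362, 376, 397, 429, 440, 467, 502, 562, 620, 697, 748, 809, 837, 913.
n = 16.
(a) r = 12.25; between ranks 12 (697) and 13 (748): 709.75.
(b) the nearest-rank method: rank 12 → 697.
|709.75 − 697| = 12.75.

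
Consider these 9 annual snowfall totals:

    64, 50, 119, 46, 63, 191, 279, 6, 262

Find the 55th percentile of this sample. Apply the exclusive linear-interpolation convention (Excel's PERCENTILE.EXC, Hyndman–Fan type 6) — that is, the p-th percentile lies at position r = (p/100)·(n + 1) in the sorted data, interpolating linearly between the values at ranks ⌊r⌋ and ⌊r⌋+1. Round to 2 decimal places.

Sorted: 6, 46, 50, 63, 64, 119, 191, 262, 279.
n = 9.
r = (55/100)·(9 + 1) = 5.5.
Rank 5 is 64 and rank 6 is 119.
Interpolate: 64 + 0.5·(119 − 64) = 64 + 0.5·55 = 91.5.

91.50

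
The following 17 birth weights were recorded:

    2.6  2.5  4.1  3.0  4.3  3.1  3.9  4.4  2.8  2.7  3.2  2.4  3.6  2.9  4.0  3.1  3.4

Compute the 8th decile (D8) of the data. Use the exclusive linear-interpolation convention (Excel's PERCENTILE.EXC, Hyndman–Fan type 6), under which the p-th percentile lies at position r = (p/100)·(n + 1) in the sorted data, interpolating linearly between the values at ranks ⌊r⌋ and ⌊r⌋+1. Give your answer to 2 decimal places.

Sorted: 2.4, 2.5, 2.6, 2.7, 2.8, 2.9, 3.0, 3.1, 3.1, 3.2, 3.4, 3.6, 3.9, 4.0, 4.1, 4.3, 4.4.
n = 17.
r = (80/100)·(17 + 1) = 14.4.
Rank 14 is 4.0 and rank 15 is 4.1.
Interpolate: 4.0 + 0.4·(4.1 − 4.0) = 4.0 + 0.4·0.1 = 4.04.

4.04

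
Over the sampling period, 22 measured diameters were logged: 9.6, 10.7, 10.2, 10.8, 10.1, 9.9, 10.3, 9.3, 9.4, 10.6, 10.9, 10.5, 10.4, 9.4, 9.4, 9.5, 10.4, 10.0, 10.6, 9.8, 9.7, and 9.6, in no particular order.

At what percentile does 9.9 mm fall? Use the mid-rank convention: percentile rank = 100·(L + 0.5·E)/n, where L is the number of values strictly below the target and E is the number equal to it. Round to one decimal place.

43.2

Sorted: 9.3, 9.4, 9.4, 9.4, 9.5, 9.6, 9.6, 9.7, 9.8, 9.9, 10.0, 10.1, 10.2, 10.3, 10.4, 10.4, 10.5, 10.6, 10.6, 10.7, 10.8, 10.9.
Count below 9.9: L = 9; count equal: E = 1; n = 22.
Percentile rank = 100·(9 + 0.5·1)/22 = 100·9.5/22 = 43.18.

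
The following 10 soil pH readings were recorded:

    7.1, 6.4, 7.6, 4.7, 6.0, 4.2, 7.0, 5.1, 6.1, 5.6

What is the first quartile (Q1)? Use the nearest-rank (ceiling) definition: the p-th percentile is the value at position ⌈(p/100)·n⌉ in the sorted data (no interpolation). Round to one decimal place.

Sorted: 4.2, 4.7, 5.1, 5.6, 6.0, 6.1, 6.4, 7.0, 7.1, 7.6.
n = 10.
Position = ⌈25/100 · 10⌉ = ⌈2.5⌉ = 3.
The value at rank 3 is 5.1.

5.1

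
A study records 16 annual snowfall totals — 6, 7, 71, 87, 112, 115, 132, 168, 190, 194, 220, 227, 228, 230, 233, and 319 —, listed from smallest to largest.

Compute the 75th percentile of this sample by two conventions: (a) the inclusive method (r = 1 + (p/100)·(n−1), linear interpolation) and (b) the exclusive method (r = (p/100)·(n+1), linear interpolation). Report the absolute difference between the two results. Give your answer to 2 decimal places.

0.50

n = 16.
(a) r = 12.25; between ranks 12 (227) and 13 (228): 227.25.
(b) r = 12.75; between ranks 12 (227) and 13 (228): 227.75.
|227.25 − 227.75| = 0.5.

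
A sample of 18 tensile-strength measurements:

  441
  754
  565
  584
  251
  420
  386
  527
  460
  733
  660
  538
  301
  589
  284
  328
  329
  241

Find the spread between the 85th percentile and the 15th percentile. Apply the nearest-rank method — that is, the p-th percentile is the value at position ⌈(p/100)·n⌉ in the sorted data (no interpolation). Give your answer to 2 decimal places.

Sorted: 241, 251, 284, 301, 328, 329, 386, 420, 441, 460, 527, 538, 565, 584, 589, 660, 733, 754.
n = 18.
P15: rank ⌈15/100·18⌉ = 3 → 284.
P85: rank ⌈85/100·18⌉ = 16 → 660.
Difference: 660 − 284 = 376.

376.00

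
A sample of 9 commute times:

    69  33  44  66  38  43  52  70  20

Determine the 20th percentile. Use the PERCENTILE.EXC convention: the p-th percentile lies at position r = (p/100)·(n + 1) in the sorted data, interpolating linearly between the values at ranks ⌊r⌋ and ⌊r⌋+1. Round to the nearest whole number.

Sorted: 20, 33, 38, 43, 44, 52, 66, 69, 70.
n = 9.
r = (20/100)·(9 + 1) = 2.
r is an integer, so P20 is the value at rank 2: 33.

33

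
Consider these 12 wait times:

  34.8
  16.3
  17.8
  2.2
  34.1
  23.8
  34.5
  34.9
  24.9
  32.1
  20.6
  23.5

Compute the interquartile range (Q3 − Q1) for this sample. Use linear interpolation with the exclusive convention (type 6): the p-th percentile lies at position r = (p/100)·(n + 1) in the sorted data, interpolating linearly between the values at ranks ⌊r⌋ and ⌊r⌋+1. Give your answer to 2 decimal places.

Sorted: 2.2, 16.3, 17.8, 20.6, 23.5, 23.8, 24.9, 32.1, 34.1, 34.5, 34.8, 34.9.
n = 12.
P25: r = 3.25; ranks 3–4 are 17.8, 20.6; interpolating gives 18.5.
P75: r = 9.75; ranks 9–10 are 34.1, 34.5; interpolating gives 34.4.
Difference: 34.4 − 18.5 = 15.9.

15.90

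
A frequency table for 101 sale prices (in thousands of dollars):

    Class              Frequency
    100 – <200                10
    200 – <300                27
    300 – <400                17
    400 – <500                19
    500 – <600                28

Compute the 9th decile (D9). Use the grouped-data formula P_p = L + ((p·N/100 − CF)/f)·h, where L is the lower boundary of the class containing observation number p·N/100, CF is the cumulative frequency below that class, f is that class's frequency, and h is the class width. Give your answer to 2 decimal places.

N = 101; target position k = 90/100 · 101 = 90.9.
Cumulative frequencies: 10, 37, 54, 73, 101.
Observation 90.9 falls in the class 500 – <600.
L = 500, CF = 73, f = 28, h = 100.
P90 = 500 + ((90.9 − 73)/28)·100 = 500 + 63.9286 = 563.929.

563.93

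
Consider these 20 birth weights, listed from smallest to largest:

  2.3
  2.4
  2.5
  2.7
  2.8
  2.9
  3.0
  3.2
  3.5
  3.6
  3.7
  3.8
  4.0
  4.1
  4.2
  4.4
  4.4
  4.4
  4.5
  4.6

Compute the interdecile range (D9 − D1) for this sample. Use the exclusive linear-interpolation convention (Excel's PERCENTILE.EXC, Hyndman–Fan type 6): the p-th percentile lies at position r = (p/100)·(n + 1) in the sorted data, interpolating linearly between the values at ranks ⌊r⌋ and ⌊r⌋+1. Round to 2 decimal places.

n = 20.
P10: r = 2.1; ranks 2–3 are 2.4, 2.5; interpolating gives 2.41.
P90: r = 18.9; ranks 18–19 are 4.4, 4.5; interpolating gives 4.49.
Difference: 4.49 − 2.41 = 2.08.

2.08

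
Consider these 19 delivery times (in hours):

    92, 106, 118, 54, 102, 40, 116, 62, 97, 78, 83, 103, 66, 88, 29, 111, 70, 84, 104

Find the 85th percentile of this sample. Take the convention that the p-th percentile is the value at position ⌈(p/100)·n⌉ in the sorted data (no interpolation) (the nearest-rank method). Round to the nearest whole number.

111

Sorted: 29, 40, 54, 62, 66, 70, 78, 83, 84, 88, 92, 97, 102, 103, 104, 106, 111, 116, 118.
n = 19.
Position = ⌈85/100 · 19⌉ = ⌈16.15⌉ = 17.
The value at rank 17 is 111.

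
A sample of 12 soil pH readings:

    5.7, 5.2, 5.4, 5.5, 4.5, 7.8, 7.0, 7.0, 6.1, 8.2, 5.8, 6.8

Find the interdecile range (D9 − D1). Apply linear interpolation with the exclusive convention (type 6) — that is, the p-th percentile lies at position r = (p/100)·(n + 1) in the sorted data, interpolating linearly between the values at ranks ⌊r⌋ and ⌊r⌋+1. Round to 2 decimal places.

3.37

Sorted: 4.5, 5.2, 5.4, 5.5, 5.7, 5.8, 6.1, 6.8, 7.0, 7.0, 7.8, 8.2.
n = 12.
P10: r = 1.3; ranks 1–2 are 4.5, 5.2; interpolating gives 4.71.
P90: r = 11.7; ranks 11–12 are 7.8, 8.2; interpolating gives 8.08.
Difference: 8.08 − 4.71 = 3.37.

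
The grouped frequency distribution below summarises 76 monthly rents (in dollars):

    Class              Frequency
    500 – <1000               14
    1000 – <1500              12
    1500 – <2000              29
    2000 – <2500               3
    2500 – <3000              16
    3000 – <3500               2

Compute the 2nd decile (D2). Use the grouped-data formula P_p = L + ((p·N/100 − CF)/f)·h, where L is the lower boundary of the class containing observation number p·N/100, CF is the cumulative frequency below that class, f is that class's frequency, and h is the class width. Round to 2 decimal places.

N = 76; target position k = 20/100 · 76 = 15.2.
Cumulative frequencies: 14, 26, 55, 58, 74, 76.
Observation 15.2 falls in the class 1000 – <1500.
L = 1000, CF = 14, f = 12, h = 500.
P20 = 1000 + ((15.2 − 14)/12)·500 = 1000 + 50 = 1050.

1050.00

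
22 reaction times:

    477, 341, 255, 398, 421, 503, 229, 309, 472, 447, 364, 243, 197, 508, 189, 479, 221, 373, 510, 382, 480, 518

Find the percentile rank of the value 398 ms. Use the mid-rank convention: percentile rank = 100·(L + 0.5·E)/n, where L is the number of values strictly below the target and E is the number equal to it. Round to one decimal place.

52.3

Sorted: 189, 197, 221, 229, 243, 255, 309, 341, 364, 373, 382, 398, 421, 447, 472, 477, 479, 480, 503, 508, 510, 518.
Count below 398: L = 11; count equal: E = 1; n = 22.
Percentile rank = 100·(11 + 0.5·1)/22 = 100·11.5/22 = 52.27.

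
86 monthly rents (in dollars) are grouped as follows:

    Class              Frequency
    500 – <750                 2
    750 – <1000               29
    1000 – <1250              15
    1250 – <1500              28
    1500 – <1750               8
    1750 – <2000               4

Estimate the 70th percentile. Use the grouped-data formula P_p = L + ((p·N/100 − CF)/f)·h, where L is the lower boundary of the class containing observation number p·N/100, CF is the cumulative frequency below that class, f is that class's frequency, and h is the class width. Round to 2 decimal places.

1376.79

N = 86; target position k = 70/100 · 86 = 60.2.
Cumulative frequencies: 2, 31, 46, 74, 82, 86.
Observation 60.2 falls in the class 1250 – <1500.
L = 1250, CF = 46, f = 28, h = 250.
P70 = 1250 + ((60.2 − 46)/28)·250 = 1250 + 126.786 = 1376.79.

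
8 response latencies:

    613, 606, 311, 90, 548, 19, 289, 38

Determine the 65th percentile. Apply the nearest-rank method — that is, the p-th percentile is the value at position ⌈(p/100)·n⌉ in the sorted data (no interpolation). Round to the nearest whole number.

548

Sorted: 19, 38, 90, 289, 311, 548, 606, 613.
n = 8.
Position = ⌈65/100 · 8⌉ = ⌈5.2⌉ = 6.
The value at rank 6 is 548.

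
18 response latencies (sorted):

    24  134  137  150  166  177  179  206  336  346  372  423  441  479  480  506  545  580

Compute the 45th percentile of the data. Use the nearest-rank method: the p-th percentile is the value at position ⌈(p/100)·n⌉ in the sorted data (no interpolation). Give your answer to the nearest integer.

n = 18.
Position = ⌈45/100 · 18⌉ = ⌈8.1⌉ = 9.
The value at rank 9 is 336.

336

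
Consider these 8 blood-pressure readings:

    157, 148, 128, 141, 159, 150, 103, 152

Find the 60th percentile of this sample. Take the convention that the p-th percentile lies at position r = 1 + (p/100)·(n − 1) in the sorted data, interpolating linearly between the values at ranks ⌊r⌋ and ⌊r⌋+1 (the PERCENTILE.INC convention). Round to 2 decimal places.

150.40

Sorted: 103, 128, 141, 148, 150, 152, 157, 159.
n = 8.
r = 1 + (60/100)·(8 − 1) = 1 + 4.2 = 5.2.
Rank 5 is 150 and rank 6 is 152.
Interpolate: 150 + 0.2·(152 − 150) = 150 + 0.2·2 = 150.4.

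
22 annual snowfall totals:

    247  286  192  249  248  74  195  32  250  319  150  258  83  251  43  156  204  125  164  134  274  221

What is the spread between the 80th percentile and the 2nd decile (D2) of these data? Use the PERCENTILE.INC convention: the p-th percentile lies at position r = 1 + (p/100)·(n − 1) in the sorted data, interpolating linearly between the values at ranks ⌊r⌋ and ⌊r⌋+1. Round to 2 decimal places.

124.00

Sorted: 32, 43, 74, 83, 125, 134, 150, 156, 164, 192, 195, 204, 221, 247, 248, 249, 250, 251, 258, 274, 286, 319.
n = 22.
P20: r = 5.2; ranks 5–6 are 125, 134; interpolating gives 126.8.
P80: r = 17.8; ranks 17–18 are 250, 251; interpolating gives 250.8.
Difference: 250.8 − 126.8 = 124.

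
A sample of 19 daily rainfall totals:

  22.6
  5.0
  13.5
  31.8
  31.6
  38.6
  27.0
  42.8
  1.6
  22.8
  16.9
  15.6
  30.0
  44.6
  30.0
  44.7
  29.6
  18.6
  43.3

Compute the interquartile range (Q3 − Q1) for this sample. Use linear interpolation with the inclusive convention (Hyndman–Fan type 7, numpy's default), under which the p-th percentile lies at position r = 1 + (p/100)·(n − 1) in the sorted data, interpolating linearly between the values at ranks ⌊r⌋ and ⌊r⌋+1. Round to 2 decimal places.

Sorted: 1.6, 5.0, 13.5, 15.6, 16.9, 18.6, 22.6, 22.8, 27.0, 29.6, 30.0, 30.0, 31.6, 31.8, 38.6, 42.8, 43.3, 44.6, 44.7.
n = 19.
P25: r = 5.5; ranks 5–6 are 16.9, 18.6; interpolating gives 17.75.
P75: r = 14.5; ranks 14–15 are 31.8, 38.6; interpolating gives 35.2.
Difference: 35.2 − 17.75 = 17.45.

17.45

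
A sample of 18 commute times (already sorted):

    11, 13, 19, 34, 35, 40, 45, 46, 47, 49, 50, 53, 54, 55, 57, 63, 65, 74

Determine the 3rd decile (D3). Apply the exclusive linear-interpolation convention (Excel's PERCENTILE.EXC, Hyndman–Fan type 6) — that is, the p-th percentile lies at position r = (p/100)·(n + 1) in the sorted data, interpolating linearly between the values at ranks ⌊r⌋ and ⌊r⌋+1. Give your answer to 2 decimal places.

n = 18.
r = (30/100)·(18 + 1) = 5.7.
Rank 5 is 35 and rank 6 is 40.
Interpolate: 35 + 0.7·(40 − 35) = 35 + 0.7·5 = 38.5.

38.50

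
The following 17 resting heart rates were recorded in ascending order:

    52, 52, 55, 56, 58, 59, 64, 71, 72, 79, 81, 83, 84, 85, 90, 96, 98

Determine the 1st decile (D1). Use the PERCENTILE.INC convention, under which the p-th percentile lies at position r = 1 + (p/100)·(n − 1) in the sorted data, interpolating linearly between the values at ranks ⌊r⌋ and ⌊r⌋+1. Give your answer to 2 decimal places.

53.80

n = 17.
r = 1 + (10/100)·(17 − 1) = 1 + 1.6 = 2.6.
Rank 2 is 52 and rank 3 is 55.
Interpolate: 52 + 0.6·(55 − 52) = 52 + 0.6·3 = 53.8.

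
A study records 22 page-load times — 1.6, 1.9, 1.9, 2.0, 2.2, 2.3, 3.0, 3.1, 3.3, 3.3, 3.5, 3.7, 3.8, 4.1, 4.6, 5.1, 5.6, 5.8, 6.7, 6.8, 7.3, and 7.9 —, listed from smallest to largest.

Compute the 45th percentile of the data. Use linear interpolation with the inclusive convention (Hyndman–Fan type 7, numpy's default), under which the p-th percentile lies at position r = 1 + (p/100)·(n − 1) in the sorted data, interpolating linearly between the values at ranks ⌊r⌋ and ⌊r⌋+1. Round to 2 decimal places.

3.39

n = 22.
r = 1 + (45/100)·(22 − 1) = 1 + 9.45 = 10.45.
Rank 10 is 3.3 and rank 11 is 3.5.
Interpolate: 3.3 + 0.45·(3.5 − 3.3) = 3.3 + 0.45·0.2 = 3.39.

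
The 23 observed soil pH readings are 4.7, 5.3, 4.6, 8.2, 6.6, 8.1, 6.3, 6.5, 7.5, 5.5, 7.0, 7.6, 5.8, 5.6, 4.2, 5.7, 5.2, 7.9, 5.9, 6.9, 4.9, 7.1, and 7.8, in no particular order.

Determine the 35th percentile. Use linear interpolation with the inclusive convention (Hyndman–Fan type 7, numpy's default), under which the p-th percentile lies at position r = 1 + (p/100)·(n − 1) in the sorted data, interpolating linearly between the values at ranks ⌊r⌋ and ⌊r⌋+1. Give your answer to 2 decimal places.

Sorted: 4.2, 4.6, 4.7, 4.9, 5.2, 5.3, 5.5, 5.6, 5.7, 5.8, 5.9, 6.3, 6.5, 6.6, 6.9, 7.0, 7.1, 7.5, 7.6, 7.8, 7.9, 8.1, 8.2.
n = 23.
r = 1 + (35/100)·(23 − 1) = 1 + 7.7 = 8.7.
Rank 8 is 5.6 and rank 9 is 5.7.
Interpolate: 5.6 + 0.7·(5.7 − 5.6) = 5.6 + 0.7·0.1 = 5.67.

5.67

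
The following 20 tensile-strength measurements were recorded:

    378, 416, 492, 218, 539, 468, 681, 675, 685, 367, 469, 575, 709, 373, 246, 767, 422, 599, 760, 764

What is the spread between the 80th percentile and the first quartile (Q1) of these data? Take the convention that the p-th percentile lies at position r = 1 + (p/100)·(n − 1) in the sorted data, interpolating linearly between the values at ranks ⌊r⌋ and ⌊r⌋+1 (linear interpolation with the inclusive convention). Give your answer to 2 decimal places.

283.30

Sorted: 218, 246, 367, 373, 378, 416, 422, 468, 469, 492, 539, 575, 599, 675, 681, 685, 709, 760, 764, 767.
n = 20.
P25: r = 5.75; ranks 5–6 are 378, 416; interpolating gives 406.5.
P80: r = 16.2; ranks 16–17 are 685, 709; interpolating gives 689.8.
Difference: 689.8 − 406.5 = 283.3.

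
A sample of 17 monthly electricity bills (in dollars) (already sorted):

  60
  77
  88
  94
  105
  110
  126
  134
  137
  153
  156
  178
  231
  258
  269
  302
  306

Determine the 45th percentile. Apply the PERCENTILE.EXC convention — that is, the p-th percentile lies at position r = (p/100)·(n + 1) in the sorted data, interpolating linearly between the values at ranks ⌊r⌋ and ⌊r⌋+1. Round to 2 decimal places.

n = 17.
r = (45/100)·(17 + 1) = 8.1.
Rank 8 is 134 and rank 9 is 137.
Interpolate: 134 + 0.1·(137 − 134) = 134 + 0.1·3 = 134.3.

134.30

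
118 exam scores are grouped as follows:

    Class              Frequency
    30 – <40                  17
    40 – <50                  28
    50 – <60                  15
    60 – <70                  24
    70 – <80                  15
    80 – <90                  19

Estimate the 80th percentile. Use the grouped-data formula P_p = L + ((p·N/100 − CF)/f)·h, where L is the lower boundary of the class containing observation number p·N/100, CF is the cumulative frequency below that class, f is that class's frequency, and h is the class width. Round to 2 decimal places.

76.93

N = 118; target position k = 80/100 · 118 = 94.4.
Cumulative frequencies: 17, 45, 60, 84, 99, 118.
Observation 94.4 falls in the class 70 – <80.
L = 70, CF = 84, f = 15, h = 10.
P80 = 70 + ((94.4 − 84)/15)·10 = 70 + 6.93333 = 76.9333.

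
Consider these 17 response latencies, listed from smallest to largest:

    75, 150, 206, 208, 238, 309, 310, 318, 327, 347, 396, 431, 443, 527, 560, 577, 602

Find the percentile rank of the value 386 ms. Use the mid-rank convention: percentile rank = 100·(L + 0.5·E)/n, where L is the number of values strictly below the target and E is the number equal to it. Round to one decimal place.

58.8

Count below 386: L = 10; count equal: E = 0; n = 17.
Percentile rank = 100·(10 + 0.5·0)/17 = 100·10/17 = 58.82.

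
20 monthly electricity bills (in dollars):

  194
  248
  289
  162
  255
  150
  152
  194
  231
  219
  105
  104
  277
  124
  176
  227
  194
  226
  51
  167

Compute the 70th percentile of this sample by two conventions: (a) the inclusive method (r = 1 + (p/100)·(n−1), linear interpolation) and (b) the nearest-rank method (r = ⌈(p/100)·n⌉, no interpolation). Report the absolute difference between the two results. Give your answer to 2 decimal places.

0.30

Sorted: 51, 104, 105, 124, 150, 152, 162, 167, 176, 194, 194, 194, 219, 226, 227, 231, 248, 255, 277, 289.
n = 20.
(a) r = 14.3; between ranks 14 (226) and 15 (227): 226.3.
(b) the nearest-rank method: rank 14 → 226.
|226.3 − 226| = 0.3.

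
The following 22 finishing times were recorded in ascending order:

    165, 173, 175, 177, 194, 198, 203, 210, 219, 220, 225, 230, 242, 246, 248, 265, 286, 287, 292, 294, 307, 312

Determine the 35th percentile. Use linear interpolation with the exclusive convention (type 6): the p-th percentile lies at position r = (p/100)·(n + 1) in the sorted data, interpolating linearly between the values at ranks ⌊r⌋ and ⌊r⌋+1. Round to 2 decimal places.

210.45

n = 22.
r = (35/100)·(22 + 1) = 8.05.
Rank 8 is 210 and rank 9 is 219.
Interpolate: 210 + 0.05·(219 − 210) = 210 + 0.05·9 = 210.45.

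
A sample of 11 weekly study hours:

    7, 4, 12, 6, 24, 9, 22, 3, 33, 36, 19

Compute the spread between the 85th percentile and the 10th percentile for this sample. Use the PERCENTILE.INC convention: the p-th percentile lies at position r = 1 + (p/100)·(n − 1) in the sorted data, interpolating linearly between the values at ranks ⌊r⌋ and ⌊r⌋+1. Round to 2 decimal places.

Sorted: 3, 4, 6, 7, 9, 12, 19, 22, 24, 33, 36.
n = 11.
P10: r = 2 (integer) → 4.
P85: r = 9.5; ranks 9–10 are 24, 33; interpolating gives 28.5.
Difference: 28.5 − 4 = 24.5.

24.50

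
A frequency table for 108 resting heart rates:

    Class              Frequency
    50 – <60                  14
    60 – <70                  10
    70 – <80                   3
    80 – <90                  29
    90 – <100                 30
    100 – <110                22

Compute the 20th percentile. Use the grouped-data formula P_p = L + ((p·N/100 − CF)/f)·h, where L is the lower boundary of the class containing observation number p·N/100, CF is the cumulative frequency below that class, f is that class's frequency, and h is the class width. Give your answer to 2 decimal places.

N = 108; target position k = 20/100 · 108 = 21.6.
Cumulative frequencies: 14, 24, 27, 56, 86, 108.
Observation 21.6 falls in the class 60 – <70.
L = 60, CF = 14, f = 10, h = 10.
P20 = 60 + ((21.6 − 14)/10)·10 = 60 + 7.6 = 67.6.

67.60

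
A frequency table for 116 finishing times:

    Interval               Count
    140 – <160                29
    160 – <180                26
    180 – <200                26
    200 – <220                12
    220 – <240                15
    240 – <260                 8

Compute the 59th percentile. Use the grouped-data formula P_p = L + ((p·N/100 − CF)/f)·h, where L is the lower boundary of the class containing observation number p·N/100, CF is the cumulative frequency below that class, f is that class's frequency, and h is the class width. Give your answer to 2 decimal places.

190.34

N = 116; target position k = 59/100 · 116 = 68.44.
Cumulative frequencies: 29, 55, 81, 93, 108, 116.
Observation 68.44 falls in the class 180 – <200.
L = 180, CF = 55, f = 26, h = 20.
P59 = 180 + ((68.44 − 55)/26)·20 = 180 + 10.3385 = 190.338.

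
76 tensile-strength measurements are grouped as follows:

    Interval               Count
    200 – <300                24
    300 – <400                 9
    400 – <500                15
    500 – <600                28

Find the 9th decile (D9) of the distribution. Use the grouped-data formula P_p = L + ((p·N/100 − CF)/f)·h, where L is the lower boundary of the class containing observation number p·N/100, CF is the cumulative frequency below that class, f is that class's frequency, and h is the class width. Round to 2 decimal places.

572.86

N = 76; target position k = 90/100 · 76 = 68.4.
Cumulative frequencies: 24, 33, 48, 76.
Observation 68.4 falls in the class 500 – <600.
L = 500, CF = 48, f = 28, h = 100.
P90 = 500 + ((68.4 − 48)/28)·100 = 500 + 72.8571 = 572.857.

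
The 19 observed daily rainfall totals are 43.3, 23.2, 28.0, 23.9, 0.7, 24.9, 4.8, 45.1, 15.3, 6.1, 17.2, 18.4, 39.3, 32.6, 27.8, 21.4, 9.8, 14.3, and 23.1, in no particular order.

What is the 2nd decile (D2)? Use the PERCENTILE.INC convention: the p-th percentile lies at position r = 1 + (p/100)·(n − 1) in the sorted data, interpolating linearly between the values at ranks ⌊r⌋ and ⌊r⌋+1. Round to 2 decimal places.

Sorted: 0.7, 4.8, 6.1, 9.8, 14.3, 15.3, 17.2, 18.4, 21.4, 23.1, 23.2, 23.9, 24.9, 27.8, 28.0, 32.6, 39.3, 43.3, 45.1.
n = 19.
r = 1 + (20/100)·(19 − 1) = 1 + 3.6 = 4.6.
Rank 4 is 9.8 and rank 5 is 14.3.
Interpolate: 9.8 + 0.6·(14.3 − 9.8) = 9.8 + 0.6·4.5 = 12.5.

12.50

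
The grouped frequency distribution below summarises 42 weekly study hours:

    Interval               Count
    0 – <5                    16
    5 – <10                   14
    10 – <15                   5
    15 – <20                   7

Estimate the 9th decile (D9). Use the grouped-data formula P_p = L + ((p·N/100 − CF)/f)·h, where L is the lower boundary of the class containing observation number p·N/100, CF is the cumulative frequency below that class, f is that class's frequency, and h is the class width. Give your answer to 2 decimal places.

17.00

N = 42; target position k = 90/100 · 42 = 37.8.
Cumulative frequencies: 16, 30, 35, 42.
Observation 37.8 falls in the class 15 – <20.
L = 15, CF = 35, f = 7, h = 5.
P90 = 15 + ((37.8 − 35)/7)·5 = 15 + 2 = 17.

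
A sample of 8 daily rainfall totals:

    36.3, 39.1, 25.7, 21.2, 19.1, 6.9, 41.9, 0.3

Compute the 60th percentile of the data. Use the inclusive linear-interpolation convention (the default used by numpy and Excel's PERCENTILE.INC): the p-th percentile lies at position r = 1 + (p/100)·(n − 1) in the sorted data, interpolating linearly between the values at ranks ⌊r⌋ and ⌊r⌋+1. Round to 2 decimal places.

Sorted: 0.3, 6.9, 19.1, 21.2, 25.7, 36.3, 39.1, 41.9.
n = 8.
r = 1 + (60/100)·(8 − 1) = 1 + 4.2 = 5.2.
Rank 5 is 25.7 and rank 6 is 36.3.
Interpolate: 25.7 + 0.2·(36.3 − 25.7) = 25.7 + 0.2·10.6 = 27.82.

27.82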